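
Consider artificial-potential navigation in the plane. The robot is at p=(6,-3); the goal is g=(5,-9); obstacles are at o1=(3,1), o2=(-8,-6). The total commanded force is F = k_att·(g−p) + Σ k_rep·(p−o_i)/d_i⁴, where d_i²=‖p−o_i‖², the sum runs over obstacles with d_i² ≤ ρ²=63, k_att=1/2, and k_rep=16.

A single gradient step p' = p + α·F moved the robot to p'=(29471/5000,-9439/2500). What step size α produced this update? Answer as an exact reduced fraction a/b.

F_att = 1/2·(g−p) = 1/2·(-1,-6) = (-0.5000,-3.0000)
o1: d²=25 ≤ ρ²=63; F_rep = 16·(3,-4)/25² = (0.0768,-0.1024)
o2: d²=205 > ρ²=63 → inactive
F = F_att + ΣF_rep = (-0.4232,-3.1024)
Δp = p'−p = (-0.1058,-0.7756); α = Δx/Fx = (-529/5000) / (-529/1250) = 1/4
check: Δy/Fy = (-1939/2500) / (-1939/625) = 1/4 ✓

α = 1/4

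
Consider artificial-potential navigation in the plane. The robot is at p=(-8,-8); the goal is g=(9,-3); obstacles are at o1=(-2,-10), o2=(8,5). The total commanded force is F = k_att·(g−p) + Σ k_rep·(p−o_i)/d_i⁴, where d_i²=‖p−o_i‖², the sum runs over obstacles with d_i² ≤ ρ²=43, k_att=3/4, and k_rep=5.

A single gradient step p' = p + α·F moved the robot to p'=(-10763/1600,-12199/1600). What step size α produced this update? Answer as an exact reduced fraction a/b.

F_att = 3/4·(g−p) = 3/4·(17,5) = (12.7500,3.7500)
o1: d²=40 ≤ ρ²=43; F_rep = 5·(-6,2)/40² = (-0.0187,0.0063)
o2: d²=425 > ρ²=43 → inactive
F = F_att + ΣF_rep = (12.7312,3.7563)
Δp = p'−p = (1.2731,0.3756); α = Δx/Fx = (2037/1600) / (2037/160) = 1/10
check: Δy/Fy = (601/1600) / (601/160) = 1/10 ✓

α = 1/10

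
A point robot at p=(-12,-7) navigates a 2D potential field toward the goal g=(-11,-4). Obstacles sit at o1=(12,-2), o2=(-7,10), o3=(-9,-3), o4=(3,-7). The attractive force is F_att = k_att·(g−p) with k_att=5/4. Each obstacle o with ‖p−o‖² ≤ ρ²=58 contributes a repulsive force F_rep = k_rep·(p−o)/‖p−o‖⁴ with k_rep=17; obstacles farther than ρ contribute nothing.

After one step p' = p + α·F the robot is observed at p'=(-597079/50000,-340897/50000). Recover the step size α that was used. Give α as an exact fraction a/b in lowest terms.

α = 1/20

F_att = 5/4·(g−p) = 5/4·(1,3) = (1.2500,3.7500)
o1: d²=601 > ρ²=58 → inactive
o2: d²=314 > ρ²=58 → inactive
o3: d²=25 ≤ ρ²=58; F_rep = 17·(-3,-4)/25² = (-0.0816,-0.1088)
o4: d²=225 > ρ²=58 → inactive
F = F_att + ΣF_rep = (1.1684,3.6412)
Δp = p'−p = (0.0584,0.1821); α = Δx/Fx = (2921/50000) / (2921/2500) = 1/20
check: Δy/Fy = (9103/50000) / (9103/2500) = 1/20 ✓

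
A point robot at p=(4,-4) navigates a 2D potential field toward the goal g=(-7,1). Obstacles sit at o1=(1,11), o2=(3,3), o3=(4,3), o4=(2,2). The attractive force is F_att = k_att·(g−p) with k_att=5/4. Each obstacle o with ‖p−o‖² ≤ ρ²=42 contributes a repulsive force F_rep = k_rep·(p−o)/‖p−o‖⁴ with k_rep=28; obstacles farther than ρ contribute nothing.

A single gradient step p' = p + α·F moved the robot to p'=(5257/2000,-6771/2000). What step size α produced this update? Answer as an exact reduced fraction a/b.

α = 1/10

F_att = 5/4·(g−p) = 5/4·(-11,5) = (-13.7500,6.2500)
o1: d²=234 > ρ²=42 → inactive
o2: d²=50 > ρ²=42 → inactive
o3: d²=49 > ρ²=42 → inactive
o4: d²=40 ≤ ρ²=42; F_rep = 28·(2,-6)/40² = (0.0350,-0.1050)
F = F_att + ΣF_rep = (-13.7150,6.1450)
Δp = p'−p = (-1.3715,0.6145); α = Δx/Fx = (-2743/2000) / (-2743/200) = 1/10
check: Δy/Fy = (1229/2000) / (1229/200) = 1/10 ✓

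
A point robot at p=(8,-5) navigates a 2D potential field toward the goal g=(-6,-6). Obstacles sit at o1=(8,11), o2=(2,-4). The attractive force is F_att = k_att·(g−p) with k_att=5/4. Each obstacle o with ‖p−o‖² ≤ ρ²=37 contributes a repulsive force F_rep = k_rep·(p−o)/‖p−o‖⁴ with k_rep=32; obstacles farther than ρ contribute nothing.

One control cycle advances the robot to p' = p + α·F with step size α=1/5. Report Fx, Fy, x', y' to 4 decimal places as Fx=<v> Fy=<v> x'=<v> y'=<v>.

F_att = 5/4·(g−p) = 5/4·(-14,-1) = (-17.5000,-1.2500)
o1: d²=256 > ρ²=37 → inactive
o2: d²=37 ≤ ρ²=37; F_rep = 32·(6,-1)/37² = (0.1402,-0.0234)
F = F_att + ΣF_rep = (-17.3598,-1.2734)
p' = p + 1/5·F = (4.5280,-5.2547)

Fx=-17.3598 Fy=-1.2734 x'=4.5280 y'=-5.2547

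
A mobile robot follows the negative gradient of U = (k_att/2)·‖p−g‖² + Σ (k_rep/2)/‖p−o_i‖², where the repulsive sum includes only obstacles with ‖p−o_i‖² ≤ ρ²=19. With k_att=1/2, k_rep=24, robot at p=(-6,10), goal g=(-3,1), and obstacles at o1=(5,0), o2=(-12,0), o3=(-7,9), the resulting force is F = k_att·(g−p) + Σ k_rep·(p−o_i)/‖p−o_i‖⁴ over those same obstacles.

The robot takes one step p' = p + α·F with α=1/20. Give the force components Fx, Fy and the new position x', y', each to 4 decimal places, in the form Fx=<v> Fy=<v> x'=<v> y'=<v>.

Fx=7.5000 Fy=1.5000 x'=-5.6250 y'=10.0750

F_att = 1/2·(g−p) = 1/2·(3,-9) = (1.5000,-4.5000)
o1: d²=221 > ρ²=19 → inactive
o2: d²=136 > ρ²=19 → inactive
o3: d²=2 ≤ ρ²=19; F_rep = 24·(1,1)/2² = (6.0000,6.0000)
F = F_att + ΣF_rep = (7.5000,1.5000)
p' = p + 1/20·F = (-5.6250,10.0750)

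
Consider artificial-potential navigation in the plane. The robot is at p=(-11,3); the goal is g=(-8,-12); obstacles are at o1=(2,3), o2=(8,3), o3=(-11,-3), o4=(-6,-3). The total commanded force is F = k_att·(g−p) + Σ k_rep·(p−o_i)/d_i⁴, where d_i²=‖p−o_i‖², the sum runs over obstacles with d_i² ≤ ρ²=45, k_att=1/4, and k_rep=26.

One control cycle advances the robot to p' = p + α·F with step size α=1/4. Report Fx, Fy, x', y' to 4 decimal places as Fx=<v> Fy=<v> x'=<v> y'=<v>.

F_att = 1/4·(g−p) = 1/4·(3,-15) = (0.7500,-3.7500)
o1: d²=169 > ρ²=45 → inactive
o2: d²=361 > ρ²=45 → inactive
o3: d²=36 ≤ ρ²=45; F_rep = 26·(0,6)/36² = (0.0000,0.1204)
o4: d²=61 > ρ²=45 → inactive
F = F_att + ΣF_rep = (0.7500,-3.6296)
p' = p + 1/4·F = (-10.8125,2.0926)

Fx=0.7500 Fy=-3.6296 x'=-10.8125 y'=2.0926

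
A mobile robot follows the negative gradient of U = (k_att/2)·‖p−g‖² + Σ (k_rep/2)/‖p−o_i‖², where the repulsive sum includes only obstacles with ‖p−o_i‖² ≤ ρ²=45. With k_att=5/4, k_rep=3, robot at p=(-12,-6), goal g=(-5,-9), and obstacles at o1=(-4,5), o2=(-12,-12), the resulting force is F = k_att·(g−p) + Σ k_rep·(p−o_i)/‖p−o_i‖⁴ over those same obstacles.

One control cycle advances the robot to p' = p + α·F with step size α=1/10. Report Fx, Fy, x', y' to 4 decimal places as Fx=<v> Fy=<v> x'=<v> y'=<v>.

Fx=8.7500 Fy=-3.7361 x'=-11.1250 y'=-6.3736

F_att = 5/4·(g−p) = 5/4·(7,-3) = (8.7500,-3.7500)
o1: d²=185 > ρ²=45 → inactive
o2: d²=36 ≤ ρ²=45; F_rep = 3·(0,6)/36² = (0.0000,0.0139)
F = F_att + ΣF_rep = (8.7500,-3.7361)
p' = p + 1/10·F = (-11.1250,-6.3736)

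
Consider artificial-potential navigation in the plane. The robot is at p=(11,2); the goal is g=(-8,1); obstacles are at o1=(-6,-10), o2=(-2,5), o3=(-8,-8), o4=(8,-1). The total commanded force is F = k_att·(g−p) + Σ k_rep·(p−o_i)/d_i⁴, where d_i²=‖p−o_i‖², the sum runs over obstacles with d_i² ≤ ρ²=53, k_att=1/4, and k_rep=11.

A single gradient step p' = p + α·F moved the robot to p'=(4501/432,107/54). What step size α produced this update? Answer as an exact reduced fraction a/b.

F_att = 1/4·(g−p) = 1/4·(-19,-1) = (-4.7500,-0.2500)
o1: d²=433 > ρ²=53 → inactive
o2: d²=178 > ρ²=53 → inactive
o3: d²=461 > ρ²=53 → inactive
o4: d²=18 ≤ ρ²=53; F_rep = 11·(3,3)/18² = (0.1019,0.1019)
F = F_att + ΣF_rep = (-4.6481,-0.1481)
Δp = p'−p = (-0.5810,-0.0185); α = Δx/Fx = (-251/432) / (-251/54) = 1/8
check: Δy/Fy = (-1/54) / (-4/27) = 1/8 ✓

α = 1/8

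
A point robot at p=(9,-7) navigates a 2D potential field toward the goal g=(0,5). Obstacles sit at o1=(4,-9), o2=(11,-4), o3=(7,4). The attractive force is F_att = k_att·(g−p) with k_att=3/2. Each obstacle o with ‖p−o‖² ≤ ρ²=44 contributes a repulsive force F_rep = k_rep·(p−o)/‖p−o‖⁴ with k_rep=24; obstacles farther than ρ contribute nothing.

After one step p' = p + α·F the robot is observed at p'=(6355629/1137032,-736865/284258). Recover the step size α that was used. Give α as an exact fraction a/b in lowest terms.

α = 1/4

F_att = 3/2·(g−p) = 3/2·(-9,12) = (-13.5000,18.0000)
o1: d²=29 ≤ ρ²=44; F_rep = 24·(5,2)/29² = (0.1427,0.0571)
o2: d²=13 ≤ ρ²=44; F_rep = 24·(-2,-3)/13² = (-0.2840,-0.4260)
o3: d²=125 > ρ²=44 → inactive
F = F_att + ΣF_rep = (-13.6413,17.6310)
Δp = p'−p = (-3.4103,4.4078); α = Δx/Fx = (-3877659/1137032) / (-3877659/284258) = 1/4
check: Δy/Fy = (1252941/284258) / (2505882/142129) = 1/4 ✓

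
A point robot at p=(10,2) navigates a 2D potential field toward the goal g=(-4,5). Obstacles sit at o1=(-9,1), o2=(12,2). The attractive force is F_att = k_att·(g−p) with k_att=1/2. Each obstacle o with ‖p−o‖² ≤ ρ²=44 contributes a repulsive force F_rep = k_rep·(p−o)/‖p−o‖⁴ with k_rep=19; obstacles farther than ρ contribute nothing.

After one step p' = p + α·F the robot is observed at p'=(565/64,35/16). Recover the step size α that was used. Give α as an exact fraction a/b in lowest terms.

α = 1/8

F_att = 1/2·(g−p) = 1/2·(-14,3) = (-7.0000,1.5000)
o1: d²=362 > ρ²=44 → inactive
o2: d²=4 ≤ ρ²=44; F_rep = 19·(-2,0)/4² = (-2.3750,0.0000)
F = F_att + ΣF_rep = (-9.3750,1.5000)
Δp = p'−p = (-1.1719,0.1875); α = Δx/Fx = (-75/64) / (-75/8) = 1/8
check: Δy/Fy = (3/16) / (3/2) = 1/8 ✓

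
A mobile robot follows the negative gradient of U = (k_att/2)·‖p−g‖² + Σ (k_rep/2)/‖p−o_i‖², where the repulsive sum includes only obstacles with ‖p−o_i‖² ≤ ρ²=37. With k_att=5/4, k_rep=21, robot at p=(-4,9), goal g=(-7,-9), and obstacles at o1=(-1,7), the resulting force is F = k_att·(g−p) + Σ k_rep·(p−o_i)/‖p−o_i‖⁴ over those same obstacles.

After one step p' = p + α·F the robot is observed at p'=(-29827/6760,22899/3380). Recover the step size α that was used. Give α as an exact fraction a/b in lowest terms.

F_att = 5/4·(g−p) = 5/4·(-3,-18) = (-3.7500,-22.5000)
o1: d²=13 ≤ ρ²=37; F_rep = 21·(-3,2)/13² = (-0.3728,0.2485)
F = F_att + ΣF_rep = (-4.1228,-22.2515)
Δp = p'−p = (-0.4123,-2.2251); α = Δx/Fx = (-2787/6760) / (-2787/676) = 1/10
check: Δy/Fy = (-7521/3380) / (-7521/338) = 1/10 ✓

α = 1/10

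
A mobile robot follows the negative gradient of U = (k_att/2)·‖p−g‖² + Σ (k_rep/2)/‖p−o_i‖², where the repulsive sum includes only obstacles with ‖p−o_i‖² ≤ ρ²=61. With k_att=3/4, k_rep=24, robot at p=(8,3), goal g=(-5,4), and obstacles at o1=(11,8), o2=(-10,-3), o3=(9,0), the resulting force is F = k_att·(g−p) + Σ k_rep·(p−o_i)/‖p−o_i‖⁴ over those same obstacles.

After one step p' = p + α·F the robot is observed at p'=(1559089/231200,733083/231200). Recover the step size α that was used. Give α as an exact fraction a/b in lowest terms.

F_att = 3/4·(g−p) = 3/4·(-13,1) = (-9.7500,0.7500)
o1: d²=34 ≤ ρ²=61; F_rep = 24·(-3,-5)/34² = (-0.0623,-0.1038)
o2: d²=360 > ρ²=61 → inactive
o3: d²=10 ≤ ρ²=61; F_rep = 24·(-1,3)/10² = (-0.2400,0.7200)
F = F_att + ΣF_rep = (-10.0523,1.3662)
Δp = p'−p = (-1.2565,0.1708); α = Δx/Fx = (-290511/231200) / (-290511/28900) = 1/8
check: Δy/Fy = (39483/231200) / (39483/28900) = 1/8 ✓

α = 1/8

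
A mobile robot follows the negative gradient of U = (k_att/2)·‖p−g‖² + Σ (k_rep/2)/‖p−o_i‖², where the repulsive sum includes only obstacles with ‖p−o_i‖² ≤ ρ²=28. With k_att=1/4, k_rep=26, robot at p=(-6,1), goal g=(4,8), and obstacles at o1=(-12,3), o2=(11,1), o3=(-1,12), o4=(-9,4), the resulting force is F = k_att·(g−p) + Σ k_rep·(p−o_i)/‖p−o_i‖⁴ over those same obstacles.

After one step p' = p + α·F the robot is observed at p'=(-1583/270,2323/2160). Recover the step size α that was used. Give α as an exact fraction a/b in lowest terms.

α = 1/20

F_att = 1/4·(g−p) = 1/4·(10,7) = (2.5000,1.7500)
o1: d²=40 > ρ²=28 → inactive
o2: d²=289 > ρ²=28 → inactive
o3: d²=146 > ρ²=28 → inactive
o4: d²=18 ≤ ρ²=28; F_rep = 26·(3,-3)/18² = (0.2407,-0.2407)
F = F_att + ΣF_rep = (2.7407,1.5093)
Δp = p'−p = (0.1370,0.0755); α = Δx/Fx = (37/270) / (74/27) = 1/20
check: Δy/Fy = (163/2160) / (163/108) = 1/20 ✓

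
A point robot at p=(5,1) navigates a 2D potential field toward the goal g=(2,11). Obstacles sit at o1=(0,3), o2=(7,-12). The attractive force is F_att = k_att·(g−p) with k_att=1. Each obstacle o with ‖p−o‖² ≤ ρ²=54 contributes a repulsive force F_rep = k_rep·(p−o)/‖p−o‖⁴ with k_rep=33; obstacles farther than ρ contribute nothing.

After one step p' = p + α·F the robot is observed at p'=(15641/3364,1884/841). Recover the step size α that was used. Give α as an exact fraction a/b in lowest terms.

F_att = 1·(g−p) = 1·(-3,10) = (-3.0000,10.0000)
o1: d²=29 ≤ ρ²=54; F_rep = 33·(5,-2)/29² = (0.1962,-0.0785)
o2: d²=173 > ρ²=54 → inactive
F = F_att + ΣF_rep = (-2.8038,9.9215)
Δp = p'−p = (-0.3505,1.2402); α = Δx/Fx = (-1179/3364) / (-2358/841) = 1/8
check: Δy/Fy = (1043/841) / (8344/841) = 1/8 ✓

α = 1/8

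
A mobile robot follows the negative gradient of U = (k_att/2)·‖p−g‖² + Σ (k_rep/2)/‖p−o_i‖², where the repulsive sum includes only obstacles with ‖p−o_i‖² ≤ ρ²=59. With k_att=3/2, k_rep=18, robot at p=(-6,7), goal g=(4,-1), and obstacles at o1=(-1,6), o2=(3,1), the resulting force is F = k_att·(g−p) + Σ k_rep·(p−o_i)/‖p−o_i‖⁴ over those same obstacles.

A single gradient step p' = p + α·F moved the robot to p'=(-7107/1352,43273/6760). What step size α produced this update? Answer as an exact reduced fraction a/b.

F_att = 3/2·(g−p) = 3/2·(10,-8) = (15.0000,-12.0000)
o1: d²=26 ≤ ρ²=59; F_rep = 18·(-5,1)/26² = (-0.1331,0.0266)
o2: d²=117 > ρ²=59 → inactive
F = F_att + ΣF_rep = (14.8669,-11.9734)
Δp = p'−p = (0.7433,-0.5987); α = Δx/Fx = (1005/1352) / (5025/338) = 1/20
check: Δy/Fy = (-4047/6760) / (-4047/338) = 1/20 ✓

α = 1/20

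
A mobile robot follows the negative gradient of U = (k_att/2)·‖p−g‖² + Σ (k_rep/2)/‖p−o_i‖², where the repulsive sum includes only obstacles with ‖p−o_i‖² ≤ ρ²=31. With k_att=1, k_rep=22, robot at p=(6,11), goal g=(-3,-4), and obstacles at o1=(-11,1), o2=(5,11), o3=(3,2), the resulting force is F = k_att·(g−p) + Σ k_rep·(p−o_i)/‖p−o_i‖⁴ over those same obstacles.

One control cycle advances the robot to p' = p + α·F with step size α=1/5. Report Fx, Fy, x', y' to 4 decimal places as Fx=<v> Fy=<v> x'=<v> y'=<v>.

Fx=13.0000 Fy=-15.0000 x'=8.6000 y'=8.0000

F_att = 1·(g−p) = 1·(-9,-15) = (-9.0000,-15.0000)
o1: d²=389 > ρ²=31 → inactive
o2: d²=1 ≤ ρ²=31; F_rep = 22·(1,0)/1² = (22.0000,0.0000)
o3: d²=90 > ρ²=31 → inactive
F = F_att + ΣF_rep = (13.0000,-15.0000)
p' = p + 1/5·F = (8.6000,8.0000)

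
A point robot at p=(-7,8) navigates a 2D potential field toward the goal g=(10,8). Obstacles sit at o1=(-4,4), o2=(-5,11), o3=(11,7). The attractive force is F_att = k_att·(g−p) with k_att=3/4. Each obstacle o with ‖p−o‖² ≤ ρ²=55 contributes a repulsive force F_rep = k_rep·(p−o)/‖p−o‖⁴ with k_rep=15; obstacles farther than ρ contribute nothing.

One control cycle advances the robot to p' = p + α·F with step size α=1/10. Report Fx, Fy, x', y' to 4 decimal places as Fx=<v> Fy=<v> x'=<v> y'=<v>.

Fx=12.5005 Fy=-0.1703 x'=-5.7500 y'=7.9830

F_att = 3/4·(g−p) = 3/4·(17,0) = (12.7500,0.0000)
o1: d²=25 ≤ ρ²=55; F_rep = 15·(-3,4)/25² = (-0.0720,0.0960)
o2: d²=13 ≤ ρ²=55; F_rep = 15·(-2,-3)/13² = (-0.1775,-0.2663)
o3: d²=325 > ρ²=55 → inactive
F = F_att + ΣF_rep = (12.5005,-0.1703)
p' = p + 1/10·F = (-5.7500,7.9830)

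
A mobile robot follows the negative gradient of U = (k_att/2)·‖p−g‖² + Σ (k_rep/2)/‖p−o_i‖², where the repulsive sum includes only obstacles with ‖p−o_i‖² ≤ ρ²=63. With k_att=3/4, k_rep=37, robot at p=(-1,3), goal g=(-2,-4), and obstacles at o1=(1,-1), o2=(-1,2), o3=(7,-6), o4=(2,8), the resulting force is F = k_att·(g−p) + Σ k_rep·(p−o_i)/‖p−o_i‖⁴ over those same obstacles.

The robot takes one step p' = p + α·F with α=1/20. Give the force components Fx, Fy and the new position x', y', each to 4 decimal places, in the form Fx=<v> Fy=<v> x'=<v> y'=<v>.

Fx=-1.0310 Fy=31.9600 x'=-1.0516 y'=4.5980

F_att = 3/4·(g−p) = 3/4·(-1,-7) = (-0.7500,-5.2500)
o1: d²=20 ≤ ρ²=63; F_rep = 37·(-2,4)/20² = (-0.1850,0.3700)
o2: d²=1 ≤ ρ²=63; F_rep = 37·(0,1)/1² = (0.0000,37.0000)
o3: d²=145 > ρ²=63 → inactive
o4: d²=34 ≤ ρ²=63; F_rep = 37·(-3,-5)/34² = (-0.0960,-0.1600)
F = F_att + ΣF_rep = (-1.0310,31.9600)
p' = p + 1/20·F = (-1.0516,4.5980)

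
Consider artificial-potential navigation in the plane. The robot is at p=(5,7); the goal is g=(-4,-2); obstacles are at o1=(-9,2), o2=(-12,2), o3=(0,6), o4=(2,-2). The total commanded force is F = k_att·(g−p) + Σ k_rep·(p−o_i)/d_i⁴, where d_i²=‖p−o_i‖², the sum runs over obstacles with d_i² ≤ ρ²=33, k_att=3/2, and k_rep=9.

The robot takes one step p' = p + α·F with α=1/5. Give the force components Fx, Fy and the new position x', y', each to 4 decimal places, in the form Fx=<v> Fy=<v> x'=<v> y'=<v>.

Fx=-13.4334 Fy=-13.4867 x'=2.3133 y'=4.3027

F_att = 3/2·(g−p) = 3/2·(-9,-9) = (-13.5000,-13.5000)
o1: d²=221 > ρ²=33 → inactive
o2: d²=314 > ρ²=33 → inactive
o3: d²=26 ≤ ρ²=33; F_rep = 9·(5,1)/26² = (0.0666,0.0133)
o4: d²=90 > ρ²=33 → inactive
F = F_att + ΣF_rep = (-13.4334,-13.4867)
p' = p + 1/5·F = (2.3133,4.3027)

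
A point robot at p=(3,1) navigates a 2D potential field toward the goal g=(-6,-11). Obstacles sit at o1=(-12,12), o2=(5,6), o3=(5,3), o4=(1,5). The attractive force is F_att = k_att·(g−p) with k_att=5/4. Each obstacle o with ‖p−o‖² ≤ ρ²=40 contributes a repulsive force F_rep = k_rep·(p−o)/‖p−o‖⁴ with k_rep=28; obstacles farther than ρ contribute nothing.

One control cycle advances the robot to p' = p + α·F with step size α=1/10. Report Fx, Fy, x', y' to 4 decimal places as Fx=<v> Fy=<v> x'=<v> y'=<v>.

Fx=-12.0516 Fy=-16.3215 x'=1.7948 y'=-0.6321

F_att = 5/4·(g−p) = 5/4·(-9,-12) = (-11.2500,-15.0000)
o1: d²=346 > ρ²=40 → inactive
o2: d²=29 ≤ ρ²=40; F_rep = 28·(-2,-5)/29² = (-0.0666,-0.1665)
o3: d²=8 ≤ ρ²=40; F_rep = 28·(-2,-2)/8² = (-0.8750,-0.8750)
o4: d²=20 ≤ ρ²=40; F_rep = 28·(2,-4)/20² = (0.1400,-0.2800)
F = F_att + ΣF_rep = (-12.0516,-16.3215)
p' = p + 1/10·F = (1.7948,-0.6321)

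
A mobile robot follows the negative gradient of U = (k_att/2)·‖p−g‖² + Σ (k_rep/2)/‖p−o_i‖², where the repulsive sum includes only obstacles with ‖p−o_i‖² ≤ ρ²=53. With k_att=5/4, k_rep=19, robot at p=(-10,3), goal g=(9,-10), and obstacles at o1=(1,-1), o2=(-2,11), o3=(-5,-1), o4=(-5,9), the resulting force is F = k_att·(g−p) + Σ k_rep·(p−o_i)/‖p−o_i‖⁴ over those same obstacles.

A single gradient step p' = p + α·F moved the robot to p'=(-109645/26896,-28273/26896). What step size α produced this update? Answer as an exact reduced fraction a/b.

α = 1/4

F_att = 5/4·(g−p) = 5/4·(19,-13) = (23.7500,-16.2500)
o1: d²=137 > ρ²=53 → inactive
o2: d²=128 > ρ²=53 → inactive
o3: d²=41 ≤ ρ²=53; F_rep = 19·(-5,4)/41² = (-0.0565,0.0452)
o4: d²=61 > ρ²=53 → inactive
F = F_att + ΣF_rep = (23.6935,-16.2048)
Δp = p'−p = (5.9234,-4.0512); α = Δx/Fx = (159315/26896) / (159315/6724) = 1/4
check: Δy/Fy = (-108961/26896) / (-108961/6724) = 1/4 ✓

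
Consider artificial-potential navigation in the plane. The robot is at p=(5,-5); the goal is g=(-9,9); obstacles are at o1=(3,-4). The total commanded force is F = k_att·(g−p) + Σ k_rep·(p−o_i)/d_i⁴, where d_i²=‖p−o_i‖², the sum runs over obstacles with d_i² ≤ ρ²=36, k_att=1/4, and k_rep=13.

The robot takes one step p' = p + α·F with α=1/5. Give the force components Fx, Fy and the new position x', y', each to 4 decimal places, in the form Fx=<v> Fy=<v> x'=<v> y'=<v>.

F_att = 1/4·(g−p) = 1/4·(-14,14) = (-3.5000,3.5000)
o1: d²=5 ≤ ρ²=36; F_rep = 13·(2,-1)/5² = (1.0400,-0.5200)
F = F_att + ΣF_rep = (-2.4600,2.9800)
p' = p + 1/5·F = (4.5080,-4.4040)

Fx=-2.4600 Fy=2.9800 x'=4.5080 y'=-4.4040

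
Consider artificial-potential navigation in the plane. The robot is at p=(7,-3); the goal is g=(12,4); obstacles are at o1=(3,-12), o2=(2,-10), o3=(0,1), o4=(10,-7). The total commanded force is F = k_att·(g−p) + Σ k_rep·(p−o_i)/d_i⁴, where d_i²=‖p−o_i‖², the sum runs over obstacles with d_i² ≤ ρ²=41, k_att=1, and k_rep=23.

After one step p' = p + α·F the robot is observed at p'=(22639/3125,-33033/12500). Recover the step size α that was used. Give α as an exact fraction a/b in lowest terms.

F_att = 1·(g−p) = 1·(5,7) = (5.0000,7.0000)
o1: d²=97 > ρ²=41 → inactive
o2: d²=74 > ρ²=41 → inactive
o3: d²=65 > ρ²=41 → inactive
o4: d²=25 ≤ ρ²=41; F_rep = 23·(-3,4)/25² = (-0.1104,0.1472)
F = F_att + ΣF_rep = (4.8896,7.1472)
Δp = p'−p = (0.2445,0.3574); α = Δx/Fx = (764/3125) / (3056/625) = 1/20
check: Δy/Fy = (4467/12500) / (4467/625) = 1/20 ✓

α = 1/20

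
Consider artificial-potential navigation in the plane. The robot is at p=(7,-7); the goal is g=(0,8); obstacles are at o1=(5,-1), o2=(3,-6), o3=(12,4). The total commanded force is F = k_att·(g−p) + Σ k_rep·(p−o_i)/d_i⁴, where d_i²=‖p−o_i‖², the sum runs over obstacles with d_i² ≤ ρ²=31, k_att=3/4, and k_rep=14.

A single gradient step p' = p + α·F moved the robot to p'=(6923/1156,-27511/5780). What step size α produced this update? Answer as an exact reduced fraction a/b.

F_att = 3/4·(g−p) = 3/4·(-7,15) = (-5.2500,11.2500)
o1: d²=40 > ρ²=31 → inactive
o2: d²=17 ≤ ρ²=31; F_rep = 14·(4,-1)/17² = (0.1938,-0.0484)
o3: d²=146 > ρ²=31 → inactive
F = F_att + ΣF_rep = (-5.0562,11.2016)
Δp = p'−p = (-1.0112,2.2403); α = Δx/Fx = (-1169/1156) / (-5845/1156) = 1/5
check: Δy/Fy = (12949/5780) / (12949/1156) = 1/5 ✓

α = 1/5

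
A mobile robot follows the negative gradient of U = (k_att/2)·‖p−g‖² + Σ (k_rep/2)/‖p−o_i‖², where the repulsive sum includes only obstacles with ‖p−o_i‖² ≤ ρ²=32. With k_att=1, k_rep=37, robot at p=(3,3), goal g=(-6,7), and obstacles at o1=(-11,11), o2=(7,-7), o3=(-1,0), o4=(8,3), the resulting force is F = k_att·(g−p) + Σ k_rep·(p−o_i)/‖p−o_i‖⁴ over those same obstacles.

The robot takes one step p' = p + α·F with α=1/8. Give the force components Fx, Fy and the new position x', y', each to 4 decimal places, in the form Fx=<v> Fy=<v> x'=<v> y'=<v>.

Fx=-9.0592 Fy=4.1776 x'=1.8676 y'=3.5222

F_att = 1·(g−p) = 1·(-9,4) = (-9.0000,4.0000)
o1: d²=260 > ρ²=32 → inactive
o2: d²=116 > ρ²=32 → inactive
o3: d²=25 ≤ ρ²=32; F_rep = 37·(4,3)/25² = (0.2368,0.1776)
o4: d²=25 ≤ ρ²=32; F_rep = 37·(-5,0)/25² = (-0.2960,0.0000)
F = F_att + ΣF_rep = (-9.0592,4.1776)
p' = p + 1/8·F = (1.8676,3.5222)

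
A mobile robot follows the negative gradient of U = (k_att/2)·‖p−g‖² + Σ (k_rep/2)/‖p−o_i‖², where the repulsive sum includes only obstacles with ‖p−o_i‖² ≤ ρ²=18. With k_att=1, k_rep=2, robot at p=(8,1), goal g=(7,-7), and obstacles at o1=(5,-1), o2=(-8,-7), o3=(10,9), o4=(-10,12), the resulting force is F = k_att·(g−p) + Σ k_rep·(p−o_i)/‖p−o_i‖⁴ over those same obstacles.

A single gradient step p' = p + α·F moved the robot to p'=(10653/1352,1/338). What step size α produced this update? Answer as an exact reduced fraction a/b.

F_att = 1·(g−p) = 1·(-1,-8) = (-1.0000,-8.0000)
o1: d²=13 ≤ ρ²=18; F_rep = 2·(3,2)/13² = (0.0355,0.0237)
o2: d²=320 > ρ²=18 → inactive
o3: d²=68 > ρ²=18 → inactive
o4: d²=445 > ρ²=18 → inactive
F = F_att + ΣF_rep = (-0.9645,-7.9763)
Δp = p'−p = (-0.1206,-0.9970); α = Δx/Fx = (-163/1352) / (-163/169) = 1/8
check: Δy/Fy = (-337/338) / (-1348/169) = 1/8 ✓

α = 1/8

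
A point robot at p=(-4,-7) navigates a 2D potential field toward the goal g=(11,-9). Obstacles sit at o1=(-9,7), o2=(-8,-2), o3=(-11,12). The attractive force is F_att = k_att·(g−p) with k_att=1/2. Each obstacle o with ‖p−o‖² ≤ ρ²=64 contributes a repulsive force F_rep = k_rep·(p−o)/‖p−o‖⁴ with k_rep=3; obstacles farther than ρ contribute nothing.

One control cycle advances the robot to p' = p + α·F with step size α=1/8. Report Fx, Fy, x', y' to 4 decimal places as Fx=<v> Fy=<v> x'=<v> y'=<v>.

Fx=7.5071 Fy=-1.0089 x'=-3.0616 y'=-7.1261

F_att = 1/2·(g−p) = 1/2·(15,-2) = (7.5000,-1.0000)
o1: d²=221 > ρ²=64 → inactive
o2: d²=41 ≤ ρ²=64; F_rep = 3·(4,-5)/41² = (0.0071,-0.0089)
o3: d²=410 > ρ²=64 → inactive
F = F_att + ΣF_rep = (7.5071,-1.0089)
p' = p + 1/8·F = (-3.0616,-7.1261)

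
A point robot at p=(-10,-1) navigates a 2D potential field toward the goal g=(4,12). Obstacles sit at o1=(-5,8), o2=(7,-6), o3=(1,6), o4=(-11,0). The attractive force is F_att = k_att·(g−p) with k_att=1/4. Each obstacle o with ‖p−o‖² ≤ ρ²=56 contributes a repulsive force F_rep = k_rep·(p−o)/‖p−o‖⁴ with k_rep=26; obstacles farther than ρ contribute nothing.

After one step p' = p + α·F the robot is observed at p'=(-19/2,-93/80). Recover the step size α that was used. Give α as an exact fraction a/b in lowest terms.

α = 1/20

F_att = 1/4·(g−p) = 1/4·(14,13) = (3.5000,3.2500)
o1: d²=106 > ρ²=56 → inactive
o2: d²=314 > ρ²=56 → inactive
o3: d²=170 > ρ²=56 → inactive
o4: d²=2 ≤ ρ²=56; F_rep = 26·(1,-1)/2² = (6.5000,-6.5000)
F = F_att + ΣF_rep = (10.0000,-3.2500)
Δp = p'−p = (0.5000,-0.1625); α = Δx/Fx = (1/2) / (10) = 1/20
check: Δy/Fy = (-13/80) / (-13/4) = 1/20 ✓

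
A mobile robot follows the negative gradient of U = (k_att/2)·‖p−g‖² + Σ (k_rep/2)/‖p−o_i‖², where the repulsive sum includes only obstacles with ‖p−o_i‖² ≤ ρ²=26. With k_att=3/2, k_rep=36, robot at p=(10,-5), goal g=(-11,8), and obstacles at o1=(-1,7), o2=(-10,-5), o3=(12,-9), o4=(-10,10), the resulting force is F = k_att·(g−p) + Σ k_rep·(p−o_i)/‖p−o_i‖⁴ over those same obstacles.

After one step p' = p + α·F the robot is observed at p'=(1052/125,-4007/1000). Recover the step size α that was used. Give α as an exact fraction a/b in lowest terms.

α = 1/20

F_att = 3/2·(g−p) = 3/2·(-21,13) = (-31.5000,19.5000)
o1: d²=265 > ρ²=26 → inactive
o2: d²=400 > ρ²=26 → inactive
o3: d²=20 ≤ ρ²=26; F_rep = 36·(-2,4)/20² = (-0.1800,0.3600)
o4: d²=625 > ρ²=26 → inactive
F = F_att + ΣF_rep = (-31.6800,19.8600)
Δp = p'−p = (-1.5840,0.9930); α = Δx/Fx = (-198/125) / (-792/25) = 1/20
check: Δy/Fy = (993/1000) / (993/50) = 1/20 ✓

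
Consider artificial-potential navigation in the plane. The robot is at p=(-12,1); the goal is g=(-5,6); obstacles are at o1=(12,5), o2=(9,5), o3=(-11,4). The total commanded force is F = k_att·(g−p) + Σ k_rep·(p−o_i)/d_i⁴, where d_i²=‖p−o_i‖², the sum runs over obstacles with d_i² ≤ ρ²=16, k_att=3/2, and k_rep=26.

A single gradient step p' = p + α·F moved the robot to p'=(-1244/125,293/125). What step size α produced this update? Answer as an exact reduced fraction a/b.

F_att = 3/2·(g−p) = 3/2·(7,5) = (10.5000,7.5000)
o1: d²=592 > ρ²=16 → inactive
o2: d²=457 > ρ²=16 → inactive
o3: d²=10 ≤ ρ²=16; F_rep = 26·(-1,-3)/10² = (-0.2600,-0.7800)
F = F_att + ΣF_rep = (10.2400,6.7200)
Δp = p'−p = (2.0480,1.3440); α = Δx/Fx = (256/125) / (256/25) = 1/5
check: Δy/Fy = (168/125) / (168/25) = 1/5 ✓

α = 1/5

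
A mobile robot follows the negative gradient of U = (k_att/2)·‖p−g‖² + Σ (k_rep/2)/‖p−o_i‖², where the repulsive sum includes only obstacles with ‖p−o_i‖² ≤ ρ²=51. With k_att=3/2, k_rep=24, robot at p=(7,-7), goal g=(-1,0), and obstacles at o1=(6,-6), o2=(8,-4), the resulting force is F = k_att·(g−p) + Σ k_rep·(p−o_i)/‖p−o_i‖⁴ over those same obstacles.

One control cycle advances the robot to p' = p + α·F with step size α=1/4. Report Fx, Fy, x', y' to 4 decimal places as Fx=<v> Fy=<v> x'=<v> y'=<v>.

F_att = 3/2·(g−p) = 3/2·(-8,7) = (-12.0000,10.5000)
o1: d²=2 ≤ ρ²=51; F_rep = 24·(1,-1)/2² = (6.0000,-6.0000)
o2: d²=10 ≤ ρ²=51; F_rep = 24·(-1,-3)/10² = (-0.2400,-0.7200)
F = F_att + ΣF_rep = (-6.2400,3.7800)
p' = p + 1/4·F = (5.4400,-6.0550)

Fx=-6.2400 Fy=3.7800 x'=5.4400 y'=-6.0550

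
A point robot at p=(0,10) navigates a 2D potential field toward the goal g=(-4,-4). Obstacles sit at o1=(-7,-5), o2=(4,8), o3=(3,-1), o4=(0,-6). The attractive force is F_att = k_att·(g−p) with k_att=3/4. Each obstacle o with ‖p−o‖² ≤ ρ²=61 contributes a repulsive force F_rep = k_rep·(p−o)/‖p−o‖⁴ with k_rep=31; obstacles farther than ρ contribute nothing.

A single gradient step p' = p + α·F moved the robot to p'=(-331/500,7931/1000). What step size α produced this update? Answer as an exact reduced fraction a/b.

F_att = 3/4·(g−p) = 3/4·(-4,-14) = (-3.0000,-10.5000)
o1: d²=274 > ρ²=61 → inactive
o2: d²=20 ≤ ρ²=61; F_rep = 31·(-4,2)/20² = (-0.3100,0.1550)
o3: d²=130 > ρ²=61 → inactive
o4: d²=256 > ρ²=61 → inactive
F = F_att + ΣF_rep = (-3.3100,-10.3450)
Δp = p'−p = (-0.6620,-2.0690); α = Δx/Fx = (-331/500) / (-331/100) = 1/5
check: Δy/Fy = (-2069/1000) / (-2069/200) = 1/5 ✓

α = 1/5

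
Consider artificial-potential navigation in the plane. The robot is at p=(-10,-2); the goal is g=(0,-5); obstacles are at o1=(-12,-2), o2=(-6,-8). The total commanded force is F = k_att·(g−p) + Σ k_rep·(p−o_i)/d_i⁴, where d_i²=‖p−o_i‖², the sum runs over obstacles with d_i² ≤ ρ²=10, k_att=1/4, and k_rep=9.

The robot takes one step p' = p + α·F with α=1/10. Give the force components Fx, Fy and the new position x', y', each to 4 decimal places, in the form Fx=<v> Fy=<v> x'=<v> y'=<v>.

Fx=3.6250 Fy=-0.7500 x'=-9.6375 y'=-2.0750

F_att = 1/4·(g−p) = 1/4·(10,-3) = (2.5000,-0.7500)
o1: d²=4 ≤ ρ²=10; F_rep = 9·(2,0)/4² = (1.1250,0.0000)
o2: d²=52 > ρ²=10 → inactive
F = F_att + ΣF_rep = (3.6250,-0.7500)
p' = p + 1/10·F = (-9.6375,-2.0750)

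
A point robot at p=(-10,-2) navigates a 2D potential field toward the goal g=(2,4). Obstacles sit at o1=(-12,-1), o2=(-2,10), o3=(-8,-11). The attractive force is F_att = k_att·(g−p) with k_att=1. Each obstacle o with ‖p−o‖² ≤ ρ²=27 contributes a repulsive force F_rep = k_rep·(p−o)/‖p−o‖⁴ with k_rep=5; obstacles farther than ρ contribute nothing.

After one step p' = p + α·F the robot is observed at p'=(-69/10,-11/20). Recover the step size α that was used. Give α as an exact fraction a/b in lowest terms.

F_att = 1·(g−p) = 1·(12,6) = (12.0000,6.0000)
o1: d²=5 ≤ ρ²=27; F_rep = 5·(2,-1)/5² = (0.4000,-0.2000)
o2: d²=208 > ρ²=27 → inactive
o3: d²=85 > ρ²=27 → inactive
F = F_att + ΣF_rep = (12.4000,5.8000)
Δp = p'−p = (3.1000,1.4500); α = Δx/Fx = (31/10) / (62/5) = 1/4
check: Δy/Fy = (29/20) / (29/5) = 1/4 ✓

α = 1/4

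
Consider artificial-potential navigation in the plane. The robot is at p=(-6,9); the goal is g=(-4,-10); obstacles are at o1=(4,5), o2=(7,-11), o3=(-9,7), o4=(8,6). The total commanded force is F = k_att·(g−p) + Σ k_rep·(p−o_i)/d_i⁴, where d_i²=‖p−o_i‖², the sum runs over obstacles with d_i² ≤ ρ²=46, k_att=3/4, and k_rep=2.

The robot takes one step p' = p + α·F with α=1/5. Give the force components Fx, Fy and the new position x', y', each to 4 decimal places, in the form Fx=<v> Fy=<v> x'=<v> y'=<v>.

Fx=1.5355 Fy=-14.2263 x'=-5.6929 y'=6.1547

F_att = 3/4·(g−p) = 3/4·(2,-19) = (1.5000,-14.2500)
o1: d²=116 > ρ²=46 → inactive
o2: d²=569 > ρ²=46 → inactive
o3: d²=13 ≤ ρ²=46; F_rep = 2·(3,2)/13² = (0.0355,0.0237)
o4: d²=205 > ρ²=46 → inactive
F = F_att + ΣF_rep = (1.5355,-14.2263)
p' = p + 1/5·F = (-5.6929,6.1547)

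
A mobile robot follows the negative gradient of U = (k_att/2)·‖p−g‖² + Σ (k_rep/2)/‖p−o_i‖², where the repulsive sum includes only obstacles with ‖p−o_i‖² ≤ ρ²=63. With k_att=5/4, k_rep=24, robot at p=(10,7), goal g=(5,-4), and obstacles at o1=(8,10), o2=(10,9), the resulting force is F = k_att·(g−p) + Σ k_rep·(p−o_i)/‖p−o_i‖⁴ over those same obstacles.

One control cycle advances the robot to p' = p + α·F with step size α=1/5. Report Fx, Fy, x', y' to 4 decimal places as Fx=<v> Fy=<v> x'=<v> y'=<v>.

F_att = 5/4·(g−p) = 5/4·(-5,-11) = (-6.2500,-13.7500)
o1: d²=13 ≤ ρ²=63; F_rep = 24·(2,-3)/13² = (0.2840,-0.4260)
o2: d²=4 ≤ ρ²=63; F_rep = 24·(0,-2)/4² = (0.0000,-3.0000)
F = F_att + ΣF_rep = (-5.9660,-17.1760)
p' = p + 1/5·F = (8.8068,3.5648)

Fx=-5.9660 Fy=-17.1760 x'=8.8068 y'=3.5648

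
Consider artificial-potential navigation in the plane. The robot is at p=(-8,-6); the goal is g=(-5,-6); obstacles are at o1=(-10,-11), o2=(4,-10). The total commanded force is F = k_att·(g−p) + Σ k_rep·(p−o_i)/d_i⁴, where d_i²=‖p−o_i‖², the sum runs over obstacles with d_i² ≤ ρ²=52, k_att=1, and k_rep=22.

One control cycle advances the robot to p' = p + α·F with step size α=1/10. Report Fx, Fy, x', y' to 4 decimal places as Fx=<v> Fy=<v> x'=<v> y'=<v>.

Fx=3.0523 Fy=0.1308 x'=-7.6948 y'=-5.9869

F_att = 1·(g−p) = 1·(3,0) = (3.0000,0.0000)
o1: d²=29 ≤ ρ²=52; F_rep = 22·(2,5)/29² = (0.0523,0.1308)
o2: d²=160 > ρ²=52 → inactive
F = F_att + ΣF_rep = (3.0523,0.1308)
p' = p + 1/10·F = (-7.6948,-5.9869)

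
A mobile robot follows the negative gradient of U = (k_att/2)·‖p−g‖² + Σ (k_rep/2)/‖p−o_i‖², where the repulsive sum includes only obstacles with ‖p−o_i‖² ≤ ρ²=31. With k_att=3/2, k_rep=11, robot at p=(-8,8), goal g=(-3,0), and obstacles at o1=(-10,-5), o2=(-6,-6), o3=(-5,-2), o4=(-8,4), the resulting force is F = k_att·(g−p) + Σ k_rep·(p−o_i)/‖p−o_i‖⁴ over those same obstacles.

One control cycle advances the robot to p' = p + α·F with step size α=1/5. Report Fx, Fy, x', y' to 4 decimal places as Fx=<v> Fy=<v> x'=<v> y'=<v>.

Fx=7.5000 Fy=-11.8281 x'=-6.5000 y'=5.6344

F_att = 3/2·(g−p) = 3/2·(5,-8) = (7.5000,-12.0000)
o1: d²=173 > ρ²=31 → inactive
o2: d²=200 > ρ²=31 → inactive
o3: d²=109 > ρ²=31 → inactive
o4: d²=16 ≤ ρ²=31; F_rep = 11·(0,4)/16² = (0.0000,0.1719)
F = F_att + ΣF_rep = (7.5000,-11.8281)
p' = p + 1/5·F = (-6.5000,5.6344)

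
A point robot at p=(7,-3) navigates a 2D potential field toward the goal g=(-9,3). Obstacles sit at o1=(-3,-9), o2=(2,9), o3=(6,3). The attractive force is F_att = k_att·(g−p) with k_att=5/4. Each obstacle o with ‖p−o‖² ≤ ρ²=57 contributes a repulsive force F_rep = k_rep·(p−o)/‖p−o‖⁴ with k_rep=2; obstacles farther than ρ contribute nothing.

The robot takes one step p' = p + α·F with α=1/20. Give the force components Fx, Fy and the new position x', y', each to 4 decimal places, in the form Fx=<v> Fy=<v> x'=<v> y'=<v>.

Fx=-19.9985 Fy=7.4912 x'=6.0001 y'=-2.6254

F_att = 5/4·(g−p) = 5/4·(-16,6) = (-20.0000,7.5000)
o1: d²=136 > ρ²=57 → inactive
o2: d²=169 > ρ²=57 → inactive
o3: d²=37 ≤ ρ²=57; F_rep = 2·(1,-6)/37² = (0.0015,-0.0088)
F = F_att + ΣF_rep = (-19.9985,7.4912)
p' = p + 1/20·F = (6.0001,-2.6254)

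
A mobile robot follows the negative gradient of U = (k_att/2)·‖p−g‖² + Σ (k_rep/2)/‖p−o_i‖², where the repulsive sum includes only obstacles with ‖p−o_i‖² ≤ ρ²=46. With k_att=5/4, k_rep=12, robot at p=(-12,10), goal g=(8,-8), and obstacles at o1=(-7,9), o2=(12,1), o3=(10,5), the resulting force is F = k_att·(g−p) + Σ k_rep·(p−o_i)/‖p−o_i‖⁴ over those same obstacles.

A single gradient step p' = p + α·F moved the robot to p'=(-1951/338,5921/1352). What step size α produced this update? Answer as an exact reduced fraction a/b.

α = 1/4

F_att = 5/4·(g−p) = 5/4·(20,-18) = (25.0000,-22.5000)
o1: d²=26 ≤ ρ²=46; F_rep = 12·(-5,1)/26² = (-0.0888,0.0178)
o2: d²=657 > ρ²=46 → inactive
o3: d²=509 > ρ²=46 → inactive
F = F_att + ΣF_rep = (24.9112,-22.4822)
Δp = p'−p = (6.2278,-5.6206); α = Δx/Fx = (2105/338) / (4210/169) = 1/4
check: Δy/Fy = (-7599/1352) / (-7599/338) = 1/4 ✓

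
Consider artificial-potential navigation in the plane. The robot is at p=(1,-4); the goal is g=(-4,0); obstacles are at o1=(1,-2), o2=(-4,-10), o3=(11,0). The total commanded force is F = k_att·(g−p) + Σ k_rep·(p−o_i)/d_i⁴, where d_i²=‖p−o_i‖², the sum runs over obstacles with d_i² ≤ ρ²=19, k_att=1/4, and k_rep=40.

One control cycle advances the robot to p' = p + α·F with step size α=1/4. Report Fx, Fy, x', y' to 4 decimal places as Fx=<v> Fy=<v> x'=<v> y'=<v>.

F_att = 1/4·(g−p) = 1/4·(-5,4) = (-1.2500,1.0000)
o1: d²=4 ≤ ρ²=19; F_rep = 40·(0,-2)/4² = (0.0000,-5.0000)
o2: d²=61 > ρ²=19 → inactive
o3: d²=116 > ρ²=19 → inactive
F = F_att + ΣF_rep = (-1.2500,-4.0000)
p' = p + 1/4·F = (0.6875,-5.0000)

Fx=-1.2500 Fy=-4.0000 x'=0.6875 y'=-5.0000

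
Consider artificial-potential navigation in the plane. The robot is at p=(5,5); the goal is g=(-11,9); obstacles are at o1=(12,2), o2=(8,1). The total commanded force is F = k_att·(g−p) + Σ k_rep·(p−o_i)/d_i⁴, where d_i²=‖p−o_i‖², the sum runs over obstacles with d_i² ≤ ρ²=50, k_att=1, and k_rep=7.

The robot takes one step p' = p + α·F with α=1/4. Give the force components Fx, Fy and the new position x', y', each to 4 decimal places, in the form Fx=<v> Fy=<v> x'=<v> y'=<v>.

Fx=-16.0336 Fy=4.0448 x'=0.9916 y'=6.0112

F_att = 1·(g−p) = 1·(-16,4) = (-16.0000,4.0000)
o1: d²=58 > ρ²=50 → inactive
o2: d²=25 ≤ ρ²=50; F_rep = 7·(-3,4)/25² = (-0.0336,0.0448)
F = F_att + ΣF_rep = (-16.0336,4.0448)
p' = p + 1/4·F = (0.9916,6.0112)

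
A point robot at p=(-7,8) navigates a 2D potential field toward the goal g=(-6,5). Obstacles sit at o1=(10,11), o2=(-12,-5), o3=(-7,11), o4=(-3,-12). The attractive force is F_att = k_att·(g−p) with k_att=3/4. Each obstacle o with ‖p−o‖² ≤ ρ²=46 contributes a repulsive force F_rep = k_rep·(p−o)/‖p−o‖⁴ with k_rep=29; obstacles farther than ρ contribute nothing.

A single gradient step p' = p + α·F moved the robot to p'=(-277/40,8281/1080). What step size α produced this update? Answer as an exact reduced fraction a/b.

α = 1/10

F_att = 3/4·(g−p) = 3/4·(1,-3) = (0.7500,-2.2500)
o1: d²=298 > ρ²=46 → inactive
o2: d²=194 > ρ²=46 → inactive
o3: d²=9 ≤ ρ²=46; F_rep = 29·(0,-3)/9² = (0.0000,-1.0741)
o4: d²=416 > ρ²=46 → inactive
F = F_att + ΣF_rep = (0.7500,-3.3241)
Δp = p'−p = (0.0750,-0.3324); α = Δx/Fx = (3/40) / (3/4) = 1/10
check: Δy/Fy = (-359/1080) / (-359/108) = 1/10 ✓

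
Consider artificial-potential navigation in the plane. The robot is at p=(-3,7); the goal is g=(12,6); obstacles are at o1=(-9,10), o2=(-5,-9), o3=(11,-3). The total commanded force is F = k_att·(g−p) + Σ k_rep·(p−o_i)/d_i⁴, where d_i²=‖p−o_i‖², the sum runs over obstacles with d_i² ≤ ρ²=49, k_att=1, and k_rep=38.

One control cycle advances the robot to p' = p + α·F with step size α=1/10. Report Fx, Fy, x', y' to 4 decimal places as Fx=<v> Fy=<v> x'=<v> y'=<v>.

Fx=15.1126 Fy=-1.0563 x'=-1.4887 y'=6.8944

F_att = 1·(g−p) = 1·(15,-1) = (15.0000,-1.0000)
o1: d²=45 ≤ ρ²=49; F_rep = 38·(6,-3)/45² = (0.1126,-0.0563)
o2: d²=260 > ρ²=49 → inactive
o3: d²=296 > ρ²=49 → inactive
F = F_att + ΣF_rep = (15.1126,-1.0563)
p' = p + 1/10·F = (-1.4887,6.8944)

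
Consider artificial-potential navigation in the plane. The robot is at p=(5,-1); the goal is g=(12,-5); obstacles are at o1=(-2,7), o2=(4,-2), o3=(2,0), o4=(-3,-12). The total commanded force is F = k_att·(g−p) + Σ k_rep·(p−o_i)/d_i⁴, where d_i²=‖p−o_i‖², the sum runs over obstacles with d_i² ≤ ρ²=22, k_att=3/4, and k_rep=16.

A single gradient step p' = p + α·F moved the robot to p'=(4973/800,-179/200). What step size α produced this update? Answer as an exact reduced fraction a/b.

F_att = 3/4·(g−p) = 3/4·(7,-4) = (5.2500,-3.0000)
o1: d²=113 > ρ²=22 → inactive
o2: d²=2 ≤ ρ²=22; F_rep = 16·(1,1)/2² = (4.0000,4.0000)
o3: d²=10 ≤ ρ²=22; F_rep = 16·(3,-1)/10² = (0.4800,-0.1600)
o4: d²=185 > ρ²=22 → inactive
F = F_att + ΣF_rep = (9.7300,0.8400)
Δp = p'−p = (1.2163,0.1050); α = Δx/Fx = (973/800) / (973/100) = 1/8
check: Δy/Fy = (21/200) / (21/25) = 1/8 ✓

α = 1/8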